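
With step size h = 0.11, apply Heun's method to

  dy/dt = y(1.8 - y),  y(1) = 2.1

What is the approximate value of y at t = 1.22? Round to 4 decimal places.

1.9924

Heun: k1 = f(t_n, y_n); k2 = f(t_n + h, y_n + h·k1); y_{n+1} = y_n + (h/2)·(k1 + k2).
t=1.000000, y=2.100000:
  k1 = f(1.000000, 2.100000) = -0.630000
  k2 = f(1.110000, 2.030700) = -0.468482
  y ← 2.100000 + (0.11/2)·(-0.630000 + (-0.468482)) = 2.039583
t=1.110000, y=2.039583:
  k1 = f(1.110000, 2.039583) = -0.488650
  k2 = f(1.220000, 1.985832) = -0.369031
  y ← 2.039583 + (0.11/2)·(-0.488650 + (-0.369031)) = 1.992411
y(1.22) ≈ 1.9924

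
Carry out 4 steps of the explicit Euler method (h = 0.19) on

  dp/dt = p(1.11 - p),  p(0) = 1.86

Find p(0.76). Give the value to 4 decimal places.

1.2919

Euler: p_{n+1} = p_n + h·f(t_n, p_n).
t=0.000000, p=1.860000: f=-1.395000 → p ← 1.860000 + 0.19·(-1.395000) = 1.594950
t=0.190000, p=1.594950: f=-0.773471 → p ← 1.594950 + 0.19·(-0.773471) = 1.447991
t=0.380000, p=1.447991: f=-0.489407 → p ← 1.447991 + 0.19·(-0.489407) = 1.355003
t=0.570000, p=1.355003: f=-0.331980 → p ← 1.355003 + 0.19·(-0.331980) = 1.291927
p(0.76) ≈ 1.2919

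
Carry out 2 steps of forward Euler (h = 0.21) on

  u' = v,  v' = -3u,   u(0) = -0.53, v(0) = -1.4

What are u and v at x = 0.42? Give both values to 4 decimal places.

-1.0479, -0.5470

Euler on (u,v): u_{n+1} = u_n + h·u', v_{n+1} = v_n + h·v'.
0.000000: (-0.530000, -1.400000); f=(-1.400000, 1.590000) → (-0.824000, -1.066100)
0.210000: (-0.824000, -1.066100); f=(-1.066100, 2.472000) → (-1.047881, -0.546980)
(u(0.42), v(0.42)) ≈ (-1.0479, -0.5470)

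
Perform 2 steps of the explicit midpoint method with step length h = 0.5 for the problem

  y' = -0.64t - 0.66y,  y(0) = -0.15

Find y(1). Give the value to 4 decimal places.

-0.3503

Midpoint: k1 = f(t_n, y_n); k2 = f(t_n + h/2, y_n + (h/2)·k1); y_{n+1} = y_n + h·k2.
t=0.000000, y=-0.150000:
  k1 = f(0.000000, -0.150000) = 0.099000
  k2 = f(0.250000, -0.125250) = -0.077335
  y ← -0.150000 + 0.5·(-0.077335) = -0.188667
t=0.500000, y=-0.188667:
  k1 = f(0.500000, -0.188667) = -0.195479
  k2 = f(0.750000, -0.237537) = -0.323225
  y ← -0.188667 + 0.5·(-0.323225) = -0.350280
y(1) ≈ -0.3503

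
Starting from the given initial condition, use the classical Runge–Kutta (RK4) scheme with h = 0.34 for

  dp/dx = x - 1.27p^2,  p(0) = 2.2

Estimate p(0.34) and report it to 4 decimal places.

RK4: k1 = f(x_n, p_n); k2 = f(x_n + h/2, p_n + (h/2)·k1); k3 = f(x_n + h/2, p_n + (h/2)·k2); k4 = f(x_n + h, p_n + h·k3); p_{n+1} = p_n + (h/6)·(k1 + 2k2 + 2k3 + k4).
x=0.000000, p=2.200000:
  k1 = f(0.000000, 2.200000) = -6.146800
  k2 = f(0.170000, 1.155044) = -1.524341
  k3 = f(0.170000, 1.940862) = -4.614021
  k4 = f(0.340000, 0.631233) = -0.166038
  p ← 2.200000 + (0.34/6)·(k1 + 2k2 + 2k3 + k4) = 1.146592
p(0.34) ≈ 1.1466

1.1466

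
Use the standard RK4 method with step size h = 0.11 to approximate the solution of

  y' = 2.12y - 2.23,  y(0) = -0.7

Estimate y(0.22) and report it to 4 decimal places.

RK4: k1 = f(s_n, y_n); k2 = f(s_n + h/2, y_n + (h/2)·k1); k3 = f(s_n + h/2, y_n + (h/2)·k2); k4 = f(s_n + h, y_n + h·k3); y_{n+1} = y_n + (h/6)·(k1 + 2k2 + 2k3 + k4).
s=0.000000, y=-0.700000:
  k1 = f(0.000000, -0.700000) = -3.714000
  k2 = f(0.055000, -0.904270) = -4.147052
  k3 = f(0.055000, -0.928088) = -4.197546
  k4 = f(0.110000, -1.161730) = -4.692868
  y ← -0.700000 + (0.11/6)·(k1 + 2k2 + 2k3 + k4) = -1.160095
s=0.110000, y=-1.160095:
  k1 = f(0.110000, -1.160095) = -4.689400
  k2 = f(0.165000, -1.418012) = -5.236184
  k3 = f(0.165000, -1.448085) = -5.299940
  k4 = f(0.220000, -1.743088) = -5.925346
  y ← -1.160095 + (0.11/6)·(k1 + 2k2 + 2k3 + k4) = -1.741023
y(0.22) ≈ -1.7410

-1.7410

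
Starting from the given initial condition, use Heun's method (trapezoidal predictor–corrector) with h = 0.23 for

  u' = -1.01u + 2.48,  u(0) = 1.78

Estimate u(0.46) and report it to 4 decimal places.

Heun: k1 = f(x_n, u_n); k2 = f(x_n + h, u_n + h·k1); u_{n+1} = u_n + (h/2)·(k1 + k2).
x=0.000000, u=1.780000:
  k1 = f(0.000000, 1.780000) = 0.682200
  k2 = f(0.230000, 1.936906) = 0.523725
  u ← 1.780000 + (0.23/2)·(0.682200 + 0.523725) = 1.918681
x=0.230000, u=1.918681:
  k1 = f(0.230000, 1.918681) = 0.542132
  k2 = f(0.460000, 2.043372) = 0.416195
  u ← 1.918681 + (0.23/2)·(0.542132 + 0.416195) = 2.028889
u(0.46) ≈ 2.0289

2.0289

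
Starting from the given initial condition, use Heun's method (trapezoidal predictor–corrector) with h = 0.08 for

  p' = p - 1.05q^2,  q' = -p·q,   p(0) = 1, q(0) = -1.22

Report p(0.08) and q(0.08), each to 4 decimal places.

Heun on (p,q): k1 = f(s_n, state_n); k2 = f(s_n + h, state_n + h·k1); state_{n+1} = state_n + (h/2)·(k1 + k2).
0.000000: (1.000000, -1.220000)
  k1 = (-0.562820, 1.220000)
  predictor → (0.954974, -1.122400)
  k2 = (-0.367796, 1.071863)
  → (0.962775, -1.128325)
(p(0.08), q(0.08)) ≈ (0.9628, -1.1283)

0.9628, -1.1283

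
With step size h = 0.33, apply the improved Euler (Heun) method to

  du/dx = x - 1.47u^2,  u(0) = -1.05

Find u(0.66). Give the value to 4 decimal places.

Heun: k1 = f(x_n, u_n); k2 = f(x_n + h, u_n + h·k1); u_{n+1} = u_n + (h/2)·(k1 + k2).
x=0.000000, u=-1.050000:
  k1 = f(0.000000, -1.050000) = -1.620675
  k2 = f(0.330000, -1.584823) = -3.362145
  u ← -1.050000 + (0.33/2)·(-1.620675 + (-3.362145)) = -1.872165
x=0.330000, u=-1.872165:
  k1 = f(0.330000, -1.872165) = -4.822354
  k2 = f(0.660000, -3.463542) = -16.974302
  u ← -1.872165 + (0.33/2)·(-4.822354 + (-16.974302)) = -5.468614
u(0.66) ≈ -5.4686

-5.4686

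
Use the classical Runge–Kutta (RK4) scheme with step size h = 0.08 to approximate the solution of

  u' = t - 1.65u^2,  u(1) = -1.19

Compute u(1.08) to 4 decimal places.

-1.3127

RK4: k1 = f(t_n, u_n); k2 = f(t_n + h/2, u_n + (h/2)·k1); k3 = f(t_n + h/2, u_n + (h/2)·k2); k4 = f(t_n + h, u_n + h·k3); u_{n+1} = u_n + (h/6)·(k1 + 2k2 + 2k3 + k4).
t=1.000000, u=-1.190000:
  k1 = f(1.000000, -1.190000) = -1.336565
  k2 = f(1.040000, -1.243463) = -1.511229
  k3 = f(1.040000, -1.250449) = -1.539978
  k4 = f(1.080000, -1.313198) = -1.765408
  u ← -1.190000 + (0.08/6)·(k1 + 2k2 + 2k3 + k4) = -1.312725
u(1.08) ≈ -1.3127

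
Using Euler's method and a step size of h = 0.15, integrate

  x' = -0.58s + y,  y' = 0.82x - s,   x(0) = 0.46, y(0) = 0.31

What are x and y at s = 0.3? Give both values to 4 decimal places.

0.5484, 0.4064

Euler on (x,y): x_{n+1} = x_n + h·x', y_{n+1} = y_n + h·y'.
0.000000: (0.460000, 0.310000); f=(0.310000, 0.377200) → (0.506500, 0.366580)
0.150000: (0.506500, 0.366580); f=(0.279580, 0.265330) → (0.548437, 0.406380)
(x(0.3), y(0.3)) ≈ (0.5484, 0.4064)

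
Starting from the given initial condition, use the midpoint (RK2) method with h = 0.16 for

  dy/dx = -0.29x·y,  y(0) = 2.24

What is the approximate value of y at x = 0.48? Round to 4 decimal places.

2.1663

Midpoint: k1 = f(x_n, y_n); k2 = f(x_n + h/2, y_n + (h/2)·k1); y_{n+1} = y_n + h·k2.
x=0.000000, y=2.240000:
  k1 = f(0.000000, 2.240000) = 0.000000
  k2 = f(0.080000, 2.240000) = -0.051968
  y ← 2.240000 + 0.16·(-0.051968) = 2.231685
x=0.160000, y=2.231685:
  k1 = f(0.160000, 2.231685) = -0.103550
  k2 = f(0.240000, 2.223401) = -0.154749
  y ← 2.231685 + 0.16·(-0.154749) = 2.206925
x=0.320000, y=2.206925:
  k1 = f(0.320000, 2.206925) = -0.204803
  k2 = f(0.400000, 2.190541) = -0.254103
  y ← 2.206925 + 0.16·(-0.254103) = 2.166269
y(0.48) ≈ 2.1663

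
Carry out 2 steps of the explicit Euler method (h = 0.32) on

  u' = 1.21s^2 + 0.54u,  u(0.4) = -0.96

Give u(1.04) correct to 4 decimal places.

-1.0471

Euler: u_{n+1} = u_n + h·f(s_n, u_n).
s=0.400000, u=-0.960000: f=-0.324800 → u ← -0.960000 + 0.32·(-0.324800) = -1.063936
s=0.720000, u=-1.063936: f=0.052739 → u ← -1.063936 + 0.32·0.052739 = -1.047060
u(1.04) ≈ -1.0471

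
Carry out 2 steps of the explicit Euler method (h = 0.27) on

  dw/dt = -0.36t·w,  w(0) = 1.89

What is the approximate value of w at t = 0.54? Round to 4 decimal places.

Euler: w_{n+1} = w_n + h·f(t_n, w_n).
t=0.000000, w=1.890000: f=0.000000 → w ← 1.890000 + 0.27·0.000000 = 1.890000
t=0.270000, w=1.890000: f=-0.183708 → w ← 1.890000 + 0.27·(-0.183708) = 1.840399
w(0.54) ≈ 1.8404

1.8404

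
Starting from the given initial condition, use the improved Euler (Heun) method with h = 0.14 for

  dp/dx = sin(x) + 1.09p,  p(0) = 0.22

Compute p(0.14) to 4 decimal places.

0.2659

Heun: k1 = f(x_n, p_n); k2 = f(x_n + h, p_n + h·k1); p_{n+1} = p_n + (h/2)·(k1 + k2).
x=0.000000, p=0.220000:
  k1 = f(0.000000, 0.220000) = 0.239800
  k2 = f(0.140000, 0.253572) = 0.415937
  p ← 0.220000 + (0.14/2)·(0.239800 + 0.415937) = 0.265902
p(0.14) ≈ 0.2659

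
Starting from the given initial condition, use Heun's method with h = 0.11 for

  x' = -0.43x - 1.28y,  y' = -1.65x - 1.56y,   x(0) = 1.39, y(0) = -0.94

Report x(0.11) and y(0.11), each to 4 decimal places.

Heun on (x,y): k1 = f(t_n, state_n); k2 = f(t_n + h, state_n + h·k1); state_{n+1} = state_n + (h/2)·(k1 + k2).
0.000000: (1.390000, -0.940000)
  k1 = (0.605500, -0.827100)
  predictor → (1.456605, -1.030981)
  k2 = (0.693316, -0.795068)
  → (1.461435, -1.029219)
(x(0.11), y(0.11)) ≈ (1.4614, -1.0292)

1.4614, -1.0292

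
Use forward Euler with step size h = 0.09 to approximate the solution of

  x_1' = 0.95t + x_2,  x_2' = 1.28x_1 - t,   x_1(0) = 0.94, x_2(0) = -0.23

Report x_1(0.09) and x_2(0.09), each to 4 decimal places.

0.9193, -0.1217

Euler on (x_1,x_2): x_1_{n+1} = x_1_n + h·x_1', x_2_{n+1} = x_2_n + h·x_2'.
0.000000: (0.940000, -0.230000); f=(-0.230000, 1.203200) → (0.919300, -0.121712)
(x_1(0.09), x_2(0.09)) ≈ (0.9193, -0.1217)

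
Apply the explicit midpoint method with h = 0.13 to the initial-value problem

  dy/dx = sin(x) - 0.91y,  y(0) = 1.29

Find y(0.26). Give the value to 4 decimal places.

1.0505

Midpoint: k1 = f(x_n, y_n); k2 = f(x_n + h/2, y_n + (h/2)·k1); y_{n+1} = y_n + h·k2.
x=0.000000, y=1.290000:
  k1 = f(0.000000, 1.290000) = -1.173900
  k2 = f(0.065000, 1.213696) = -1.039510
  y ← 1.290000 + 0.13·(-1.039510) = 1.154864
x=0.130000, y=1.154864:
  k1 = f(0.130000, 1.154864) = -0.921292
  k2 = f(0.195000, 1.094980) = -0.802665
  y ← 1.154864 + 0.13·(-0.802665) = 1.050517
y(0.26) ≈ 1.0505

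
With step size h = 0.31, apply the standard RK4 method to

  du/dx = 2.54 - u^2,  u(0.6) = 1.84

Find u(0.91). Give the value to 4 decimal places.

1.6833

RK4: k1 = f(x_n, u_n); k2 = f(x_n + h/2, u_n + (h/2)·k1); k3 = f(x_n + h/2, u_n + (h/2)·k2); k4 = f(x_n + h, u_n + h·k3); u_{n+1} = u_n + (h/6)·(k1 + 2k2 + 2k3 + k4).
x=0.600000, u=1.840000:
  k1 = f(0.600000, 1.840000) = -0.845600
  k2 = f(0.755000, 1.708932) = -0.380449
  k3 = f(0.755000, 1.781030) = -0.632070
  k4 = f(0.910000, 1.644058) = -0.162928
  u ← 1.840000 + (0.31/6)·(k1 + 2k2 + 2k3 + k4) = 1.683266
u(0.91) ≈ 1.6833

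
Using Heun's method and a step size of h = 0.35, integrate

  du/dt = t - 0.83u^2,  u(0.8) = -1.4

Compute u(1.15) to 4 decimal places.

Heun: k1 = f(t_n, u_n); k2 = f(t_n + h, u_n + h·k1); u_{n+1} = u_n + (h/2)·(k1 + k2).
t=0.800000, u=-1.400000:
  k1 = f(0.800000, -1.400000) = -0.826800
  k2 = f(1.150000, -1.689380) = -1.218824
  u ← -1.400000 + (0.35/2)·(-0.826800 + (-1.218824)) = -1.757984
u(1.15) ≈ -1.7580

-1.7580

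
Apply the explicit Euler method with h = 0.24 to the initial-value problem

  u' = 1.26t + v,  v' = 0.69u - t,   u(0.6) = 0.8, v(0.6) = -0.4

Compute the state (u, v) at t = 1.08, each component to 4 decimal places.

Euler on (u,v): u_{n+1} = u_n + h·u', v_{n+1} = v_n + h·v'.
0.600000: (0.800000, -0.400000); f=(0.356000, -0.048000) → (0.885440, -0.411520)
0.840000: (0.885440, -0.411520); f=(0.646880, -0.229046) → (1.040691, -0.466491)
(u(1.08), v(1.08)) ≈ (1.0407, -0.4665)

1.0407, -0.4665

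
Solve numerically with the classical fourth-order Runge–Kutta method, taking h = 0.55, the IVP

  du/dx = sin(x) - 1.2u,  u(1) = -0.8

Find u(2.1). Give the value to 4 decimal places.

0.3647

RK4: k1 = f(x_n, u_n); k2 = f(x_n + h/2, u_n + (h/2)·k1); k3 = f(x_n + h/2, u_n + (h/2)·k2); k4 = f(x_n + h, u_n + h·k3); u_{n+1} = u_n + (h/6)·(k1 + 2k2 + 2k3 + k4).
x=1.000000, u=-0.800000:
  k1 = f(1.000000, -0.800000) = 1.801471
  k2 = f(1.275000, -0.304595) = 1.322085
  k3 = f(1.275000, -0.436427) = 1.480282
  k4 = f(1.550000, 0.014155) = 0.982797
  u ← -0.800000 + (0.55/6)·(k1 + 2k2 + 2k3 + k4) = -0.031008
x=1.550000, u=-0.031008:
  k1 = f(1.550000, -0.031008) = 1.036993
  k2 = f(1.825000, 0.254165) = 0.662866
  k3 = f(1.825000, 0.151280) = 0.786328
  k4 = f(2.100000, 0.401472) = 0.381443
  u ← -0.031008 + (0.55/6)·(k1 + 2k2 + 2k3 + k4) = 0.364701
u(2.1) ≈ 0.3647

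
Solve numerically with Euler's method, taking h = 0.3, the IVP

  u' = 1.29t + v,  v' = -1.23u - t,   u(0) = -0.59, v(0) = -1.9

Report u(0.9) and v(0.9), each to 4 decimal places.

Euler on (u,v): u_{n+1} = u_n + h·u', v_{n+1} = v_n + h·v'.
0.000000: (-0.590000, -1.900000); f=(-1.900000, 0.725700) → (-1.160000, -1.682290)
0.300000: (-1.160000, -1.682290); f=(-1.295290, 1.126800) → (-1.548587, -1.344250)
0.600000: (-1.548587, -1.344250); f=(-0.570250, 1.304762) → (-1.719662, -0.952821)
(u(0.9), v(0.9)) ≈ (-1.7197, -0.9528)

-1.7197, -0.9528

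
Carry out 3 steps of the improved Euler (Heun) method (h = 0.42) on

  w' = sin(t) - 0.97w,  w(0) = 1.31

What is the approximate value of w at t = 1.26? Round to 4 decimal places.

Heun: k1 = f(t_n, w_n); k2 = f(t_n + h, w_n + h·k1); w_{n+1} = w_n + (h/2)·(k1 + k2).
t=0.000000, w=1.310000:
  k1 = f(0.000000, 1.310000) = -1.270700
  k2 = f(0.420000, 0.776306) = -0.345256
  w ← 1.310000 + (0.42/2)·(-1.270700 + (-0.345256)) = 0.970649
t=0.420000, w=0.970649:
  k1 = f(0.420000, 0.970649) = -0.533769
  k2 = f(0.840000, 0.746466) = 0.020571
  w ← 0.970649 + (0.42/2)·(-0.533769 + 0.020571) = 0.862878
t=0.840000, w=0.862878:
  k1 = f(0.840000, 0.862878) = -0.092348
  k2 = f(1.260000, 0.824091) = 0.152722
  w ← 0.862878 + (0.42/2)·(-0.092348 + 0.152722) = 0.875556
w(1.26) ≈ 0.8756

0.8756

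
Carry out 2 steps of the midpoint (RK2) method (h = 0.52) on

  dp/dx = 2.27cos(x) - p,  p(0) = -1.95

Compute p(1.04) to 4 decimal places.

Midpoint: k1 = f(x_n, p_n); k2 = f(x_n + h/2, p_n + (h/2)·k1); p_{n+1} = p_n + h·k2.
x=0.000000, p=-1.950000:
  k1 = f(0.000000, -1.950000) = 4.220000
  k2 = f(0.260000, -0.852800) = 3.046505
  p ← -1.950000 + 0.52·3.046505 = -0.365817
x=0.520000, p=-0.365817:
  k1 = f(0.520000, -0.365817) = 2.335767
  k2 = f(0.780000, 0.241482) = 1.372292
  p ← -0.365817 + 0.52·1.372292 = 0.347774
p(1.04) ≈ 0.3478

0.3478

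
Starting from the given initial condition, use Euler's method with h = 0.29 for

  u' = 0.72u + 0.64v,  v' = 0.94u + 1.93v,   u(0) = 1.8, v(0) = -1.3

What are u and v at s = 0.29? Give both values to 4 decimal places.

1.9346, -1.5369

Euler on (u,v): u_{n+1} = u_n + h·u', v_{n+1} = v_n + h·v'.
0.000000: (1.800000, -1.300000); f=(0.464000, -0.817000) → (1.934560, -1.536930)
(u(0.29), v(0.29)) ≈ (1.9346, -1.5369)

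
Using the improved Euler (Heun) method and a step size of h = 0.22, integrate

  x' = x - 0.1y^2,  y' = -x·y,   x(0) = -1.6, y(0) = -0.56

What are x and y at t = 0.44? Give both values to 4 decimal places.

Heun on (x,y): k1 = f(t_n, state_n); k2 = f(t_n + h, state_n + h·k1); state_{n+1} = state_n + (h/2)·(k1 + k2).
0.000000: (-1.600000, -0.560000)
  k1 = (-1.631360, -0.896000)
  predictor → (-1.958899, -0.757120)
  k2 = (-2.016222, -1.483122)
  → (-2.001234, -0.821703)
0.220000: (-2.001234, -0.821703)
  k1 = (-2.068754, -1.644421)
  predictor → (-2.456360, -1.183476)
  k2 = (-2.596421, -2.907043)
  → (-2.514403, -1.322364)
(x(0.44), y(0.44)) ≈ (-2.5144, -1.3224)

-2.5144, -1.3224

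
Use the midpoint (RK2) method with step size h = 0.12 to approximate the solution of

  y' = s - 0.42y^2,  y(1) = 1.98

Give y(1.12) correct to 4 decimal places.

1.9173

Midpoint: k1 = f(s_n, y_n); k2 = f(s_n + h/2, y_n + (h/2)·k1); y_{n+1} = y_n + h·k2.
s=1.000000, y=1.980000:
  k1 = f(1.000000, 1.980000) = -0.646568
  k2 = f(1.060000, 1.941206) = -0.522678
  y ← 1.980000 + 0.12·(-0.522678) = 1.917279
y(1.12) ≈ 1.9173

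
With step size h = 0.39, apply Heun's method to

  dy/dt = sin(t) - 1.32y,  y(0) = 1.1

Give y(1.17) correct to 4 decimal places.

Heun: k1 = f(t_n, y_n); k2 = f(t_n + h, y_n + h·k1); y_{n+1} = y_n + (h/2)·(k1 + k2).
t=0.000000, y=1.100000:
  k1 = f(0.000000, 1.100000) = -1.452000
  k2 = f(0.390000, 0.533720) = -0.324322
  y ← 1.100000 + (0.39/2)·(-1.452000 + (-0.324322)) = 0.753617
t=0.390000, y=0.753617:
  k1 = f(0.390000, 0.753617) = -0.614586
  k2 = f(0.780000, 0.513929) = 0.024894
  y ← 0.753617 + (0.39/2)·(-0.614586 + 0.024894) = 0.638627
t=0.780000, y=0.638627:
  k1 = f(0.780000, 0.638627) = -0.139708
  k2 = f(1.170000, 0.584141) = 0.149685
  y ← 0.638627 + (0.39/2)·(-0.139708 + 0.149685) = 0.640573
y(1.17) ≈ 0.6406

0.6406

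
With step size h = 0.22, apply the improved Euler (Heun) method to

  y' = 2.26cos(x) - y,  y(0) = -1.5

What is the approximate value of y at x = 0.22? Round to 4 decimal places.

Heun: k1 = f(x_n, y_n); k2 = f(x_n + h, y_n + h·k1); y_{n+1} = y_n + (h/2)·(k1 + k2).
x=0.000000, y=-1.500000:
  k1 = f(0.000000, -1.500000) = 3.760000
  k2 = f(0.220000, -0.672800) = 2.878328
  y ← -1.500000 + (0.22/2)·(3.760000 + 2.878328) = -0.769784
y(0.22) ≈ -0.7698

-0.7698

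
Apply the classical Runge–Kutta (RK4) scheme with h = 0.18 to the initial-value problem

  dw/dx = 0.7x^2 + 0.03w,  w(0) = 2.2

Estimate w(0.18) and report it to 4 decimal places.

RK4: k1 = f(x_n, w_n); k2 = f(x_n + h/2, w_n + (h/2)·k1); k3 = f(x_n + h/2, w_n + (h/2)·k2); k4 = f(x_n + h, w_n + h·k3); w_{n+1} = w_n + (h/6)·(k1 + 2k2 + 2k3 + k4).
x=0.000000, w=2.200000:
  k1 = f(0.000000, 2.200000) = 0.066000
  k2 = f(0.090000, 2.205940) = 0.071848
  k3 = f(0.090000, 2.206466) = 0.071864
  k4 = f(0.180000, 2.212936) = 0.089068
  w ← 2.200000 + (0.18/6)·(k1 + 2k2 + 2k3 + k4) = 2.213275
w(0.18) ≈ 2.2133

2.2133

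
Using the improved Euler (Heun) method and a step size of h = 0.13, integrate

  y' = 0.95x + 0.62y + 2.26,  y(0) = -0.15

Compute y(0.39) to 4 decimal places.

Heun: k1 = f(x_n, y_n); k2 = f(x_n + h, y_n + h·k1); y_{n+1} = y_n + (h/2)·(k1 + k2).
x=0.000000, y=-0.150000:
  k1 = f(0.000000, -0.150000) = 2.167000
  k2 = f(0.130000, 0.131710) = 2.465160
  y ← -0.150000 + (0.13/2)·(2.167000 + 2.465160) = 0.151090
x=0.130000, y=0.151090:
  k1 = f(0.130000, 0.151090) = 2.477176
  k2 = f(0.260000, 0.473123) = 2.800336
  y ← 0.151090 + (0.13/2)·(2.477176 + 2.800336) = 0.494129
x=0.260000, y=0.494129:
  k1 = f(0.260000, 0.494129) = 2.813360
  k2 = f(0.390000, 0.859866) = 3.163617
  y ← 0.494129 + (0.13/2)·(2.813360 + 3.163617) = 0.882632
y(0.39) ≈ 0.8826

0.8826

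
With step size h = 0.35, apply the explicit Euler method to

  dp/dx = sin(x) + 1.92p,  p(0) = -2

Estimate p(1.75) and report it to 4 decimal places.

Euler: p_{n+1} = p_n + h·f(x_n, p_n).
x=0.000000, p=-2.000000: f=-3.840000 → p ← -2.000000 + 0.35·(-3.840000) = -3.344000
x=0.350000, p=-3.344000: f=-6.077582 → p ← -3.344000 + 0.35·(-6.077582) = -5.471154
x=0.700000, p=-5.471154: f=-9.860398 → p ← -5.471154 + 0.35·(-9.860398) = -8.922293
x=1.050000, p=-8.922293: f=-16.263379 → p ← -8.922293 + 0.35·(-16.263379) = -14.614476
x=1.400000, p=-14.614476: f=-27.074343 → p ← -14.614476 + 0.35·(-27.074343) = -24.090496
p(1.75) ≈ -24.0905

-24.0905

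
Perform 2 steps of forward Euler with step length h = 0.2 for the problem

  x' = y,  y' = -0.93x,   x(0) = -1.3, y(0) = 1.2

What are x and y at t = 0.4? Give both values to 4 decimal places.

Euler on (x,y): x_{n+1} = x_n + h·x', y_{n+1} = y_n + h·y'.
0.000000: (-1.300000, 1.200000); f=(1.200000, 1.209000) → (-1.060000, 1.441800)
0.200000: (-1.060000, 1.441800); f=(1.441800, 0.985800) → (-0.771640, 1.638960)
(x(0.4), y(0.4)) ≈ (-0.7716, 1.6390)

-0.7716, 1.6390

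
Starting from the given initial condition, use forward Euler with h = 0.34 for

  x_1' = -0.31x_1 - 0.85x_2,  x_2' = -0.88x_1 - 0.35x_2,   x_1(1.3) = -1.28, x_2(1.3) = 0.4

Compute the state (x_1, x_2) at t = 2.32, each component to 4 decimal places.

Euler on (x_1,x_2): x_1_{n+1} = x_1_n + h·x_1', x_2_{n+1} = x_2_n + h·x_2'.
1.300000: (-1.280000, 0.400000); f=(0.056800, 0.986400) → (-1.260688, 0.735376)
1.640000: (-1.260688, 0.735376); f=(-0.234256, 0.852024) → (-1.340335, 1.025064)
1.980000: (-1.340335, 1.025064); f=(-0.455801, 0.820722) → (-1.495307, 1.304110)
(x_1(2.32), x_2(2.32)) ≈ (-1.4953, 1.3041)

-1.4953, 1.3041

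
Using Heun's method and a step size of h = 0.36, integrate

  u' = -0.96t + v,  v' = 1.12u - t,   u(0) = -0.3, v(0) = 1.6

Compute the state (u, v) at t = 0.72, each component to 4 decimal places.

0.5469, 1.4994

Heun on (u,v): k1 = f(t_n, state_n); k2 = f(t_n + h, state_n + h·k1); state_{n+1} = state_n + (h/2)·(k1 + k2).
0.000000: (-0.300000, 1.600000)
  k1 = (1.600000, -0.336000)
  predictor → (0.276000, 1.479040)
  k2 = (1.133440, -0.050880)
  → (0.192019, 1.530362)
0.360000: (0.192019, 1.530362)
  k1 = (1.184762, -0.144938)
  predictor → (0.618533, 1.478184)
  k2 = (0.786984, -0.027243)
  → (0.546933, 1.499369)
(u(0.72), v(0.72)) ≈ (0.5469, 1.4994)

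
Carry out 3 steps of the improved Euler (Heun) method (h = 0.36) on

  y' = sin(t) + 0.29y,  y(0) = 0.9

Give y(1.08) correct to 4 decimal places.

1.8078

Heun: k1 = f(t_n, y_n); k2 = f(t_n + h, y_n + h·k1); y_{n+1} = y_n + (h/2)·(k1 + k2).
t=0.000000, y=0.900000:
  k1 = f(0.000000, 0.900000) = 0.261000
  k2 = f(0.360000, 0.993960) = 0.640523
  y ← 0.900000 + (0.36/2)·(0.261000 + 0.640523) = 1.062274
t=0.360000, y=1.062274:
  k1 = f(0.360000, 1.062274) = 0.660334
  k2 = f(0.720000, 1.299994) = 1.036383
  y ← 1.062274 + (0.36/2)·(0.660334 + 1.036383) = 1.367683
t=0.720000, y=1.367683:
  k1 = f(0.720000, 1.367683) = 1.056013
  k2 = f(1.080000, 1.747848) = 1.388834
  y ← 1.367683 + (0.36/2)·(1.056013 + 1.388834) = 1.807755
y(1.08) ≈ 1.8078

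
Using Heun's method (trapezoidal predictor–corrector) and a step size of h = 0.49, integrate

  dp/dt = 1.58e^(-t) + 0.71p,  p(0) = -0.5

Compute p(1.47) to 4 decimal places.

1.0482

Heun: k1 = f(t_n, p_n); k2 = f(t_n + h, p_n + h·k1); p_{n+1} = p_n + (h/2)·(k1 + k2).
t=0.000000, p=-0.500000:
  k1 = f(0.000000, -0.500000) = 1.225000
  k2 = f(0.490000, 0.100250) = 1.039127
  p ← -0.500000 + (0.49/2)·(1.225000 + 1.039127) = 0.054711
t=0.490000, p=0.054711:
  k1 = f(0.490000, 0.054711) = 1.006795
  k2 = f(0.980000, 0.548041) = 0.982100
  p ← 0.054711 + (0.49/2)·(1.006795 + 0.982100) = 0.541990
t=0.980000, p=0.541990:
  k1 = f(0.980000, 0.541990) = 0.977805
  k2 = f(1.470000, 1.021115) = 1.088274
  p ← 0.541990 + (0.49/2)·(0.977805 + 1.088274) = 1.048180
p(1.47) ≈ 1.0482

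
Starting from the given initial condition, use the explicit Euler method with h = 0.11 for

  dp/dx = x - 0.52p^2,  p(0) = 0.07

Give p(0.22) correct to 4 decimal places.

0.0815

Euler: p_{n+1} = p_n + h·f(x_n, p_n).
x=0.000000, p=0.070000: f=-0.002548 → p ← 0.070000 + 0.11·(-0.002548) = 0.069720
x=0.110000, p=0.069720: f=0.107472 → p ← 0.069720 + 0.11·0.107472 = 0.081542
p(0.22) ≈ 0.0815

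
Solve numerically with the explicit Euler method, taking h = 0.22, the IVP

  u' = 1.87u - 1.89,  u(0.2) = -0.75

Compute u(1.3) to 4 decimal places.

-8.8506

Euler: u_{n+1} = u_n + h·f(t_n, u_n).
t=0.200000, u=-0.750000: f=-3.292500 → u ← -0.750000 + 0.22·(-3.292500) = -1.474350
t=0.420000, u=-1.474350: f=-4.647035 → u ← -1.474350 + 0.22·(-4.647035) = -2.496698
t=0.640000, u=-2.496698: f=-6.558824 → u ← -2.496698 + 0.22·(-6.558824) = -3.939639
t=0.860000, u=-3.939639: f=-9.257125 → u ← -3.939639 + 0.22·(-9.257125) = -5.976206
t=1.080000, u=-5.976206: f=-13.065506 → u ← -5.976206 + 0.22·(-13.065506) = -8.850618
u(1.3) ≈ -8.8506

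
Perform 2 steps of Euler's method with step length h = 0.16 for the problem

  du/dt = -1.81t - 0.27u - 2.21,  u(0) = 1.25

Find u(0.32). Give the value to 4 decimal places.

0.4061

Euler: u_{n+1} = u_n + h·f(t_n, u_n).
t=0.000000, u=1.250000: f=-2.547500 → u ← 1.250000 + 0.16·(-2.547500) = 0.842400
t=0.160000, u=0.842400: f=-2.727048 → u ← 0.842400 + 0.16·(-2.727048) = 0.406072
u(0.32) ≈ 0.4061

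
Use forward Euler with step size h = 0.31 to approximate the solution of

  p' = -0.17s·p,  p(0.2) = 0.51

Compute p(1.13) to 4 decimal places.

0.4698

Euler: p_{n+1} = p_n + h·f(s_n, p_n).
s=0.200000, p=0.510000: f=-0.017340 → p ← 0.510000 + 0.31·(-0.017340) = 0.504625
s=0.510000, p=0.504625: f=-0.043751 → p ← 0.504625 + 0.31·(-0.043751) = 0.491062
s=0.820000, p=0.491062: f=-0.068454 → p ← 0.491062 + 0.31·(-0.068454) = 0.469841
p(1.13) ≈ 0.4698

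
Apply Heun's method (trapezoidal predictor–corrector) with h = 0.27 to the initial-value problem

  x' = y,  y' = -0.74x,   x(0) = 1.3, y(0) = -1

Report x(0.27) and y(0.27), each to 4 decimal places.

Heun on (x,y): k1 = f(t_n, state_n); k2 = f(t_n + h, state_n + h·k1); state_{n+1} = state_n + (h/2)·(k1 + k2).
0.000000: (1.300000, -1.000000)
  k1 = (-1.000000, -0.962000)
  predictor → (1.030000, -1.259740)
  k2 = (-1.259740, -0.762200)
  → (0.994935, -1.232767)
(x(0.27), y(0.27)) ≈ (0.9949, -1.2328)

0.9949, -1.2328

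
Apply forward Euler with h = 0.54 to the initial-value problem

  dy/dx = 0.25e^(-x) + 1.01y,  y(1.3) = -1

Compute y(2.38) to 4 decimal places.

-2.3100

Euler: y_{n+1} = y_n + h·f(x_n, y_n).
x=1.300000, y=-1.000000: f=-0.941867 → y ← -1.000000 + 0.54·(-0.941867) = -1.508608
x=1.840000, y=-1.508608: f=-1.483990 → y ← -1.508608 + 0.54·(-1.483990) = -2.309963
y(2.38) ≈ -2.3100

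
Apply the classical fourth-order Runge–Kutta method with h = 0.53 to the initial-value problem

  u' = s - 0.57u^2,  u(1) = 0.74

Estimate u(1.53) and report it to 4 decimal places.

RK4: k1 = f(s_n, u_n); k2 = f(s_n + h/2, u_n + (h/2)·k1); k3 = f(s_n + h/2, u_n + (h/2)·k2); k4 = f(s_n + h, u_n + h·k3); u_{n+1} = u_n + (h/6)·(k1 + 2k2 + 2k3 + k4).
s=1.000000, u=0.740000:
  k1 = f(1.000000, 0.740000) = 0.687868
  k2 = f(1.265000, 0.922285) = 0.780152
  k3 = f(1.265000, 0.946740) = 0.754099
  k4 = f(1.530000, 1.139673) = 0.789654
  u ← 0.740000 + (0.53/6)·(k1 + 2k2 + 2k3 + k4) = 1.141566
u(1.53) ≈ 1.1416

1.1416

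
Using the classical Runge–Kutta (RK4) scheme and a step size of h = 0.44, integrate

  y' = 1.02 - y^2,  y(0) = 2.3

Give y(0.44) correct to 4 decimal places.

1.3877

RK4: k1 = f(t_n, y_n); k2 = f(t_n + h/2, y_n + (h/2)·k1); k3 = f(t_n + h/2, y_n + (h/2)·k2); k4 = f(t_n + h, y_n + h·k3); y_{n+1} = y_n + (h/6)·(k1 + 2k2 + 2k3 + k4).
t=0.000000, y=2.300000:
  k1 = f(0.000000, 2.300000) = -4.270000
  k2 = f(0.220000, 1.360600) = -0.831232
  k3 = f(0.220000, 2.117129) = -3.462235
  k4 = f(0.440000, 0.776617) = 0.416866
  y ← 2.300000 + (0.44/6)·(k1 + 2k2 + 2k3 + k4) = 1.387728
y(0.44) ≈ 1.3877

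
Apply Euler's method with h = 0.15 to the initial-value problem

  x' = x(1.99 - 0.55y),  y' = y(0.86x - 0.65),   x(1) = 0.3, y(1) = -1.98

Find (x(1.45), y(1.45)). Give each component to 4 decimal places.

0.9209, -1.7599

Euler on (x,y): x_{n+1} = x_n + h·x', y_{n+1} = y_n + h·y'.
1.000000: (0.300000, -1.980000); f=(0.923700, 0.776160) → (0.438555, -1.863576)
1.150000: (0.438555, -1.863576); f=(1.322229, 0.508463) → (0.636889, -1.787307)
1.300000: (0.636889, -1.787307); f=(1.893484, 0.182797) → (0.920912, -1.759887)
(x(1.45), y(1.45)) ≈ (0.9209, -1.7599)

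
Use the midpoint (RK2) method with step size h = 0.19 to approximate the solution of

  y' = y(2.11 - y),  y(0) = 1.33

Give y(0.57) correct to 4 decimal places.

1.7923

Midpoint: k1 = f(t_n, y_n); k2 = f(t_n + h/2, y_n + (h/2)·k1); y_{n+1} = y_n + h·k2.
t=0.000000, y=1.330000:
  k1 = f(0.000000, 1.330000) = 1.037400
  k2 = f(0.095000, 1.428553) = 0.973483
  y ← 1.330000 + 0.19·0.973483 = 1.514962
t=0.190000, y=1.514962:
  k1 = f(0.190000, 1.514962) = 0.901460
  k2 = f(0.285000, 1.600601) = 0.815345
  y ← 1.514962 + 0.19·0.815345 = 1.669877
t=0.380000, y=1.669877:
  k1 = f(0.380000, 1.669877) = 0.734951
  k2 = f(0.475000, 1.739698) = 0.644214
  y ← 1.669877 + 0.19·0.644214 = 1.792278
y(0.57) ≈ 1.7923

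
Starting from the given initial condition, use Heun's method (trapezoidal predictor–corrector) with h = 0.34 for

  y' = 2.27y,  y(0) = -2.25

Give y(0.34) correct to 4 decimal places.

-4.6567

Heun: k1 = f(x_n, y_n); k2 = f(x_n + h, y_n + h·k1); y_{n+1} = y_n + (h/2)·(k1 + k2).
x=0.000000, y=-2.250000:
  k1 = f(0.000000, -2.250000) = -5.107500
  k2 = f(0.340000, -3.986550) = -9.049469
  y ← -2.250000 + (0.34/2)·(-5.107500 + (-9.049469)) = -4.656685
y(0.34) ≈ -4.6567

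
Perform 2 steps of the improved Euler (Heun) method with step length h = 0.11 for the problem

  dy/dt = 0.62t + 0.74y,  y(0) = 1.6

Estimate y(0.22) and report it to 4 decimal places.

1.8982

Heun: k1 = f(t_n, y_n); k2 = f(t_n + h, y_n + h·k1); y_{n+1} = y_n + (h/2)·(k1 + k2).
t=0.000000, y=1.600000:
  k1 = f(0.000000, 1.600000) = 1.184000
  k2 = f(0.110000, 1.730240) = 1.348578
  y ← 1.600000 + (0.11/2)·(1.184000 + 1.348578) = 1.739292
t=0.110000, y=1.739292:
  k1 = f(0.110000, 1.739292) = 1.355276
  k2 = f(0.220000, 1.888372) = 1.533795
  y ← 1.739292 + (0.11/2)·(1.355276 + 1.533795) = 1.898191
y(0.22) ≈ 1.8982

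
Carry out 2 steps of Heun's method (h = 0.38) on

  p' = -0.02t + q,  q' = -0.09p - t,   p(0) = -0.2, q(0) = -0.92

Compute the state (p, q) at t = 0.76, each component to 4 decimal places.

-0.9501, -1.1708

Heun on (p,q): k1 = f(t_n, state_n); k2 = f(t_n + h, state_n + h·k1); state_{n+1} = state_n + (h/2)·(k1 + k2).
0.000000: (-0.200000, -0.920000)
  k1 = (-0.920000, 0.018000)
  predictor → (-0.549600, -0.913160)
  k2 = (-0.920760, -0.330536)
  → (-0.549744, -0.979382)
0.380000: (-0.549744, -0.979382)
  k1 = (-0.986982, -0.330523)
  predictor → (-0.924797, -1.104981)
  k2 = (-1.120181, -0.676768)
  → (-0.950105, -1.170767)
(p(0.76), q(0.76)) ≈ (-0.9501, -1.1708)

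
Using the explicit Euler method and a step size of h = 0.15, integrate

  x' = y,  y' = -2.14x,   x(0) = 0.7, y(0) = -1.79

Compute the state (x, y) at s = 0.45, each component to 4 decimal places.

Euler on (x,y): x_{n+1} = x_n + h·x', y_{n+1} = y_n + h·y'.
0.000000: (0.700000, -1.790000); f=(-1.790000, -1.498000) → (0.431500, -2.014700)
0.150000: (0.431500, -2.014700); f=(-2.014700, -0.923410) → (0.129295, -2.153211)
0.300000: (0.129295, -2.153211); f=(-2.153211, -0.276691) → (-0.193687, -2.194715)
(x(0.45), y(0.45)) ≈ (-0.1937, -2.1947)

-0.1937, -2.1947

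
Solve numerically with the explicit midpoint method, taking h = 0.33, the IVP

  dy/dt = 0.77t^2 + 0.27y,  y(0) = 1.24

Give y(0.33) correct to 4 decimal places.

Midpoint: k1 = f(t_n, y_n); k2 = f(t_n + h/2, y_n + (h/2)·k1); y_{n+1} = y_n + h·k2.
t=0.000000, y=1.240000:
  k1 = f(0.000000, 1.240000) = 0.334800
  k2 = f(0.165000, 1.295242) = 0.370679
  y ← 1.240000 + 0.33·0.370679 = 1.362324
y(0.33) ≈ 1.3623

1.3623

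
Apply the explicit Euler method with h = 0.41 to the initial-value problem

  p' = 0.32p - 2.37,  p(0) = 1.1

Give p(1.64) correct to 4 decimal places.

Euler: p_{n+1} = p_n + h·f(x_n, p_n).
x=0.000000, p=1.100000: f=-2.018000 → p ← 1.100000 + 0.41·(-2.018000) = 0.272620
x=0.410000, p=0.272620: f=-2.282762 → p ← 0.272620 + 0.41·(-2.282762) = -0.663312
x=0.820000, p=-0.663312: f=-2.582260 → p ← -0.663312 + 0.41·(-2.582260) = -1.722039
x=1.230000, p=-1.722039: f=-2.921052 → p ← -1.722039 + 0.41·(-2.921052) = -2.919670
p(1.64) ≈ -2.9197

-2.9197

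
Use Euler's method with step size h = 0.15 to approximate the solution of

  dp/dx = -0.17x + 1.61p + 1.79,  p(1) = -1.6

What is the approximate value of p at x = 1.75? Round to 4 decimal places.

Euler: p_{n+1} = p_n + h·f(x_n, p_n).
x=1.000000, p=-1.600000: f=-0.956000 → p ← -1.600000 + 0.15·(-0.956000) = -1.743400
x=1.150000, p=-1.743400: f=-1.212374 → p ← -1.743400 + 0.15·(-1.212374) = -1.925256
x=1.300000, p=-1.925256: f=-1.530662 → p ← -1.925256 + 0.15·(-1.530662) = -2.154855
x=1.450000, p=-2.154855: f=-1.925817 → p ← -2.154855 + 0.15·(-1.925817) = -2.443728
x=1.600000, p=-2.443728: f=-2.416402 → p ← -2.443728 + 0.15·(-2.416402) = -2.806188
p(1.75) ≈ -2.8062

-2.8062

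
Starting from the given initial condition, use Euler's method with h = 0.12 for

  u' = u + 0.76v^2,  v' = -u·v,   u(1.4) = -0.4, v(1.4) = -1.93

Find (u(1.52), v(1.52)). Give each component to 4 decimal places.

Euler on (u,v): u_{n+1} = u_n + h·u', v_{n+1} = v_n + h·v'.
1.400000: (-0.400000, -1.930000); f=(2.430924, -0.772000) → (-0.108289, -2.022640)
(u(1.52), v(1.52)) ≈ (-0.1083, -2.0226)

-0.1083, -2.0226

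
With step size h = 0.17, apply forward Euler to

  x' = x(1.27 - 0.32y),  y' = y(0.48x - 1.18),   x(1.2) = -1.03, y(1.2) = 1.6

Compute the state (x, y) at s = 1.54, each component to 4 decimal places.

Euler on (x,y): x_{n+1} = x_n + h·x', y_{n+1} = y_n + h·y'.
1.200000: (-1.030000, 1.600000); f=(-0.780740, -2.679040) → (-1.162726, 1.144563)
1.370000: (-1.162726, 1.144563); f=(-1.050802, -1.989375) → (-1.341362, 0.806369)
(x(1.54), y(1.54)) ≈ (-1.3414, 0.8064)

-1.3414, 0.8064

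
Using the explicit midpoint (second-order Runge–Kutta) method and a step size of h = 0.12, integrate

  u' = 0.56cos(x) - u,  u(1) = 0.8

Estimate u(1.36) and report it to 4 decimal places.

0.6206

Midpoint: k1 = f(x_n, u_n); k2 = f(x_n + h/2, u_n + (h/2)·k1); u_{n+1} = u_n + h·k2.
x=1.000000, u=0.800000:
  k1 = f(1.000000, 0.800000) = -0.497431
  k2 = f(1.060000, 0.770154) = -0.496386
  u ← 0.800000 + 0.12·(-0.496386) = 0.740434
x=1.120000, u=0.740434:
  k1 = f(1.120000, 0.740434) = -0.496452
  k2 = f(1.180000, 0.710647) = -0.497329
  u ← 0.740434 + 0.12·(-0.497329) = 0.680754
x=1.240000, u=0.680754:
  k1 = f(1.240000, 0.680754) = -0.498868
  k2 = f(1.300000, 0.650822) = -0.501023
  u ← 0.680754 + 0.12·(-0.501023) = 0.620632
u(1.36) ≈ 0.6206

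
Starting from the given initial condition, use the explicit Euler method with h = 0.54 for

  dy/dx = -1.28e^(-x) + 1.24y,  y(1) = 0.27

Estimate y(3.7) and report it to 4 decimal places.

0.4833

Euler: y_{n+1} = y_n + h·f(x_n, y_n).
x=1.000000, y=0.270000: f=-0.136086 → y ← 0.270000 + 0.54·(-0.136086) = 0.196514
x=1.540000, y=0.196514: f=-0.030731 → y ← 0.196514 + 0.54·(-0.030731) = 0.179919
x=2.080000, y=0.179919: f=0.063189 → y ← 0.179919 + 0.54·0.063189 = 0.214041
x=2.620000, y=0.214041: f=0.172223 → y ← 0.214041 + 0.54·0.172223 = 0.307042
x=3.160000, y=0.307042: f=0.326427 → y ← 0.307042 + 0.54·0.326427 = 0.483312
y(3.7) ≈ 0.4833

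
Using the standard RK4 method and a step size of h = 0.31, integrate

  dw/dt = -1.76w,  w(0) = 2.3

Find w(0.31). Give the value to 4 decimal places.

RK4: k1 = f(t_n, w_n); k2 = f(t_n + h/2, w_n + (h/2)·k1); k3 = f(t_n + h/2, w_n + (h/2)·k2); k4 = f(t_n + h, w_n + h·k3); w_{n+1} = w_n + (h/6)·(k1 + 2k2 + 2k3 + k4).
t=0.000000, w=2.300000:
  k1 = f(0.000000, 2.300000) = -4.048000
  k2 = f(0.155000, 1.672560) = -2.943706
  k3 = f(0.155000, 1.843726) = -3.244957
  k4 = f(0.310000, 1.294063) = -2.277551
  w ← 2.300000 + (0.31/6)·(k1 + 2k2 + 2k3 + k4) = 1.333685
w(0.31) ≈ 1.3337

1.3337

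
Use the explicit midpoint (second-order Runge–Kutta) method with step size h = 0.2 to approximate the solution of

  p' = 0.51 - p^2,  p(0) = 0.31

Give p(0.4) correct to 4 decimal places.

Midpoint: k1 = f(t_n, p_n); k2 = f(t_n + h/2, p_n + (h/2)·k1); p_{n+1} = p_n + h·k2.
t=0.000000, p=0.310000:
  k1 = f(0.000000, 0.310000) = 0.413900
  k2 = f(0.100000, 0.351390) = 0.386525
  p ← 0.310000 + 0.2·0.386525 = 0.387305
t=0.200000, p=0.387305:
  k1 = f(0.200000, 0.387305) = 0.359995
  k2 = f(0.300000, 0.423304) = 0.330813
  p ← 0.387305 + 0.2·0.330813 = 0.453468
p(0.4) ≈ 0.4535

0.4535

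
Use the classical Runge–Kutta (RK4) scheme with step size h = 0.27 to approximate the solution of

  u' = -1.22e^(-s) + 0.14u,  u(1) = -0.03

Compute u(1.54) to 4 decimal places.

-0.2275

RK4: k1 = f(s_n, u_n); k2 = f(s_n + h/2, u_n + (h/2)·k1); k3 = f(s_n + h/2, u_n + (h/2)·k2); k4 = f(s_n + h, u_n + h·k3); u_{n+1} = u_n + (h/6)·(k1 + 2k2 + 2k3 + k4).
s=1.000000, u=-0.030000:
  k1 = f(1.000000, -0.030000) = -0.453013
  k2 = f(1.135000, -0.091157) = -0.404897
  k3 = f(1.135000, -0.084661) = -0.403988
  k4 = f(1.270000, -0.139077) = -0.362085
  u ← -0.030000 + (0.27/6)·(k1 + 2k2 + 2k3 + k4) = -0.139479
s=1.270000, u=-0.139479:
  k1 = f(1.270000, -0.139479) = -0.362142
  k2 = f(1.405000, -0.188368) = -0.325719
  k3 = f(1.405000, -0.183451) = -0.325031
  k4 = f(1.540000, -0.227237) = -0.293358
  u ← -0.139479 + (0.27/6)·(k1 + 2k2 + 2k3 + k4) = -0.227544
u(1.54) ≈ -0.2275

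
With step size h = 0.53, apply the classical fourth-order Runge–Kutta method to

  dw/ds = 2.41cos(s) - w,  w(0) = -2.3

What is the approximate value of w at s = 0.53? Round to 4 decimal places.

RK4: k1 = f(s_n, w_n); k2 = f(s_n + h/2, w_n + (h/2)·k1); k3 = f(s_n + h/2, w_n + (h/2)·k2); k4 = f(s_n + h, w_n + h·k3); w_{n+1} = w_n + (h/6)·(k1 + 2k2 + 2k3 + k4).
s=0.000000, w=-2.300000:
  k1 = f(0.000000, -2.300000) = 4.710000
  k2 = f(0.265000, -1.051850) = 3.377723
  k3 = f(0.265000, -1.404903) = 3.730776
  k4 = f(0.530000, -0.322689) = 2.402054
  w ← -2.300000 + (0.53/6)·(k1 + 2k2 + 2k3 + k4) = -0.415934
w(0.53) ≈ -0.4159

-0.4159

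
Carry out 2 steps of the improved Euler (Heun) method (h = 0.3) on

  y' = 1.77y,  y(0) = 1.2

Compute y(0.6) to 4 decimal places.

Heun: k1 = f(x_n, y_n); k2 = f(x_n + h, y_n + h·k1); y_{n+1} = y_n + (h/2)·(k1 + k2).
x=0.000000, y=1.200000:
  k1 = f(0.000000, 1.200000) = 2.124000
  k2 = f(0.300000, 1.837200) = 3.251844
  y ← 1.200000 + (0.3/2)·(2.124000 + 3.251844) = 2.006377
x=0.300000, y=2.006377:
  k1 = f(0.300000, 2.006377) = 3.551287
  k2 = f(0.600000, 3.071763) = 5.437020
  y ← 2.006377 + (0.3/2)·(3.551287 + 5.437020) = 3.354623
y(0.6) ≈ 3.3546

3.3546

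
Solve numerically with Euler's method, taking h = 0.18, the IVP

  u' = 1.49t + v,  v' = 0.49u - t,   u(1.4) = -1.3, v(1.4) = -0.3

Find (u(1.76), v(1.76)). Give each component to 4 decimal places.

Euler on (u,v): u_{n+1} = u_n + h·u', v_{n+1} = v_n + h·v'.
1.400000: (-1.300000, -0.300000); f=(1.786000, -2.037000) → (-0.978520, -0.666660)
1.580000: (-0.978520, -0.666660); f=(1.687540, -2.059475) → (-0.674763, -1.037365)
(u(1.76), v(1.76)) ≈ (-0.6748, -1.0374)

-0.6748, -1.0374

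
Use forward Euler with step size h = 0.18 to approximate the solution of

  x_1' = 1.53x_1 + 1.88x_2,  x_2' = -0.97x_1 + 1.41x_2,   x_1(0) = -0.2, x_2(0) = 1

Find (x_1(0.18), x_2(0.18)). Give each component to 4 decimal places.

0.0833, 1.2887

Euler on (x_1,x_2): x_1_{n+1} = x_1_n + h·x_1', x_2_{n+1} = x_2_n + h·x_2'.
0.000000: (-0.200000, 1.000000); f=(1.574000, 1.604000) → (0.083320, 1.288720)
(x_1(0.18), x_2(0.18)) ≈ (0.0833, 1.2887)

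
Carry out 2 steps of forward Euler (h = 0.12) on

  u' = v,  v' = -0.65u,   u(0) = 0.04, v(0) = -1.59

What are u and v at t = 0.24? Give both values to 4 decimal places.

-0.3420, -1.5814

Euler on (u,v): u_{n+1} = u_n + h·u', v_{n+1} = v_n + h·v'.
0.000000: (0.040000, -1.590000); f=(-1.590000, -0.026000) → (-0.150800, -1.593120)
0.120000: (-0.150800, -1.593120); f=(-1.593120, 0.098020) → (-0.341974, -1.581358)
(u(0.24), v(0.24)) ≈ (-0.3420, -1.5814)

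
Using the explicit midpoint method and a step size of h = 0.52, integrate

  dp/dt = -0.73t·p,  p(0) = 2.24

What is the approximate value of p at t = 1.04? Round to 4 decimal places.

1.4801

Midpoint: k1 = f(t_n, p_n); k2 = f(t_n + h/2, p_n + (h/2)·k1); p_{n+1} = p_n + h·k2.
t=0.000000, p=2.240000:
  k1 = f(0.000000, 2.240000) = 0.000000
  k2 = f(0.260000, 2.240000) = -0.425152
  p ← 2.240000 + 0.52·(-0.425152) = 2.018921
t=0.520000, p=2.018921:
  k1 = f(0.520000, 2.018921) = -0.766382
  k2 = f(0.780000, 1.819662) = -1.036115
  p ← 2.018921 + 0.52·(-1.036115) = 1.480141
p(1.04) ≈ 1.4801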